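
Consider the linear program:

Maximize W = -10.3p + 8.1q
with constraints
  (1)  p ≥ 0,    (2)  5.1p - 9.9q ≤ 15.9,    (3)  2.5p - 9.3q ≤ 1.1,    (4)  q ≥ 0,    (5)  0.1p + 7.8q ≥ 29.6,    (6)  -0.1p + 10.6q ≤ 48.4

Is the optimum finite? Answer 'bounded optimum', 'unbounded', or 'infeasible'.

bounded optimum

Vertices and W = -10.3p + 8.1q:
  (0, 148/39) → W = 1998/65
  (0, 242/53) → W = 9801/265
  (4634/453, 4979/1359) → W = -342869/4530
  (21590/1769, 8281/1769) → W = -1553009/17690
The feasible region has finitely many vertices and no improving ray; the maximum is 9801/265 at (0, 242/53).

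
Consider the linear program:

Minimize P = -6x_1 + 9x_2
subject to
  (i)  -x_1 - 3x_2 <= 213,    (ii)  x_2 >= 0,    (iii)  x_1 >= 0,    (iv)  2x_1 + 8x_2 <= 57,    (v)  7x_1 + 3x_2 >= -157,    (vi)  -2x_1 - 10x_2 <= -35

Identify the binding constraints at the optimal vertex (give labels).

Feasible corners and P = -6x_1 + 9x_2:
  (57/2, 0) → P = -171
  (35/2, 0) → P = -105
  (0, 57/8) → P = 513/8
  (0, 7/2) → P = 63/2

The minimum is at (57/2, 0). Substituting into each constraint, equality holds for (ii) and (iv); the remaining constraints have slack.

(ii) and (iv)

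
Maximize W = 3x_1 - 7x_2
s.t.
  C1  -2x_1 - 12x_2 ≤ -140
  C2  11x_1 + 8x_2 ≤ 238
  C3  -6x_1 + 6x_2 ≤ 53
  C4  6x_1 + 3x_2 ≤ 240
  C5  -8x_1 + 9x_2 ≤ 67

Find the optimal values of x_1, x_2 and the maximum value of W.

x_1 = 434/29, x_2 = 266/29, maximum W = -560/29

Vertices and W = 3x_1 - 7x_2:
  (434/29, 266/29) → W = -560/29
  (4, 11) → W = -65
  (1606/163, 2641/163) → W = -13669/163

The binding constraints are -2x_1 - 12x_2 = -140 and 11x_1 + 8x_2 = 238.
Solving simultaneously gives x_1 = 434/29, x_2 = 266/29.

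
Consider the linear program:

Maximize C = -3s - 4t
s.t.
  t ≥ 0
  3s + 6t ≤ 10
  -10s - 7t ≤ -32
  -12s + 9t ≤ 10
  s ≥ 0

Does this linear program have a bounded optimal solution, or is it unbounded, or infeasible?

bounded optimum

Extreme points and C = -3s - 4t:
  (10/3, 0) → C = -10
  (16/5, 0) → C = -48/5
  (122/39, 4/39) → C = -382/39
The feasible region has finitely many vertices and no improving ray; the maximum is -48/5 at (16/5, 0).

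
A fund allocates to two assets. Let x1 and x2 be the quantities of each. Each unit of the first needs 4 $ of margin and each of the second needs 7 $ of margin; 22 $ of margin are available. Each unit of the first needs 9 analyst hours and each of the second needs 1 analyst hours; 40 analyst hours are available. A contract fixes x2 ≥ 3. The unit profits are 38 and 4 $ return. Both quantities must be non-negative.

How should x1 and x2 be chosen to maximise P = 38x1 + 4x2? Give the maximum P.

Extreme points and P = 38x1 + 4x2:
  (0, 22/7) → P = 88/7
  (0, 3) → P = 12
  (1/4, 3) → P = 43/2

The optimum lies where 4x1 + 7x2 = 22 and x2 = 3.
Solving simultaneously gives x1 = 1/4, x2 = 3.

x1 = 1/4, x2 = 3, maximum P = 43/2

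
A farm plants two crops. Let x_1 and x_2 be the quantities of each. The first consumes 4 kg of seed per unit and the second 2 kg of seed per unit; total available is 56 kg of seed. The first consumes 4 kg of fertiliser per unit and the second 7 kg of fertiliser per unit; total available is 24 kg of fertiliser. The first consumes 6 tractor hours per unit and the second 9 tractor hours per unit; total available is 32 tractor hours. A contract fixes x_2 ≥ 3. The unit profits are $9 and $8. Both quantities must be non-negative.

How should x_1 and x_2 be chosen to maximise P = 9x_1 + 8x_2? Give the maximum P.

x_1 = 3/4, x_2 = 3, maximum P = 123/4

Corner points and P = 9x_1 + 8x_2:
  (0, 24/7) → P = 192/7
  (0, 3) → P = 24
  (3/4, 3) → P = 123/4

At the optimal vertex, 4x_1 + 7x_2 = 24 and x_2 = 3.
Solving simultaneously gives x_1 = 3/4, x_2 = 3.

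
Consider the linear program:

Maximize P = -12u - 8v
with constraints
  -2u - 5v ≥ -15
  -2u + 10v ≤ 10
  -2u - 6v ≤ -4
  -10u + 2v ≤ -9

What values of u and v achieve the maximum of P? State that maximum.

u = 31/32, v = 11/32, maximum P = -115/8

Extreme points and P = -12u - 8v:
  (10/3, 5/3) → P = -160/3
  (35, -11) → P = -332
  (55/48, 59/48) → P = -283/12
  (31/32, 11/32) → P = -115/8

At the optimal vertex, -2u - 6v = -4 and -10u + 2v = -9.
Solving simultaneously gives u = 31/32, v = 11/32.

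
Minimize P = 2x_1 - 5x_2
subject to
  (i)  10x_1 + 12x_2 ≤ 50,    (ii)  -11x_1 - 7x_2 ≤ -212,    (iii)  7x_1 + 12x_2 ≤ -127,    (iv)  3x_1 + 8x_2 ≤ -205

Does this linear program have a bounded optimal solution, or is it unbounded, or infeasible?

Feasible corners and P = 2x_1 - 5x_2:
  (65, -50) → P = 380
  (3131/67, -2891/67) → P = 20717/67
The feasible region has finitely many vertices and no improving ray; the minimum is 20717/67 at (3131/67, -2891/67).

bounded optimum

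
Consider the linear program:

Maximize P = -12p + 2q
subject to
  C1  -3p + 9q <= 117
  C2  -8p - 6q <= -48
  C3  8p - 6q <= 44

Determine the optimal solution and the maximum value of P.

Extreme points and P = -12p + 2q:
  (-3, 12) → P = 60
  (61/3, 178/9) → P = -1840/9
  (23/4, 1/3) → P = -205/3

The optimum lies where -3p + 9q = 117 and -8p - 6q = -48.
Solving simultaneously gives p = -3, q = 12.

p = -3, q = 12, maximum P = 60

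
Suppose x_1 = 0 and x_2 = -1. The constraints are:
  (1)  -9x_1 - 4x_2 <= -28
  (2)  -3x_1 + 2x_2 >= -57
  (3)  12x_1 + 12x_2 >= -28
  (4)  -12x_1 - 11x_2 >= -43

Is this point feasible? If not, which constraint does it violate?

not feasible — violates (1)

Constraint (1): -9x_1 - 4x_2 = 4, which is not ≤ -28. All other constraints are satisfied.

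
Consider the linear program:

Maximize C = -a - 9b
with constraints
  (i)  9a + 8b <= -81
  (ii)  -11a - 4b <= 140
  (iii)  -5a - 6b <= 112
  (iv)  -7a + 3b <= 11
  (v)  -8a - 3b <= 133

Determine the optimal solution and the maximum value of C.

a = 205/7, b = -603/14, maximum C = 5017/14

Feasible corners and C = -a - 9b:
  (205/7, -603/14) → C = 5017/14
  (-331/83, -468/83) → C = 4543/83
  (-134/19, -243/19) → C = 2321/19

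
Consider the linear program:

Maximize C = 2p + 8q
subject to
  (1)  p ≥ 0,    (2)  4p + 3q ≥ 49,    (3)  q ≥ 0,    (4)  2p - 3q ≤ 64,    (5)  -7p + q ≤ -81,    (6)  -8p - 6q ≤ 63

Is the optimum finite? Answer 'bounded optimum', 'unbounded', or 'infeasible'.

unbounded

From the feasible point (49/4, 0), moving in the direction (1, 7) keeps every constraint satisfied while C increases without bound.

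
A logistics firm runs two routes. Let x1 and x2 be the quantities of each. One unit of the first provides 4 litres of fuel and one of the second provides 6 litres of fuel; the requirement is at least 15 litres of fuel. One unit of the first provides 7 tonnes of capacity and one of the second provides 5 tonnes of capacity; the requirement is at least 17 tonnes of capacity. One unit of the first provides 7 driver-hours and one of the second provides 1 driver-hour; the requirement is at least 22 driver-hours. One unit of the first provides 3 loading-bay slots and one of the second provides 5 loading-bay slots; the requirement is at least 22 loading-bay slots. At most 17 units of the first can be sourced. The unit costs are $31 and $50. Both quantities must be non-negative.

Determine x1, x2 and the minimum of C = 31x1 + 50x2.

x1 = 11/4, x2 = 11/4, minimum C = 891/4

Feasible corners and C = 31x1 + 50x2:
  (0, 22) → C = 1100
  (22/3, 0) → C = 682/3
  (17, 0) → C = 527
  (11/4, 11/4) → C = 891/4
The feasible region is unbounded (it extends along (0, 1)), but C strictly increases along every unbounded feasible direction, so there is no improving ray and the minimum is attained at a vertex.

At the optimal vertex, 7x1 + x2 = 22 and 3x1 + 5x2 = 22.
Solving simultaneously gives x1 = 11/4, x2 = 11/4.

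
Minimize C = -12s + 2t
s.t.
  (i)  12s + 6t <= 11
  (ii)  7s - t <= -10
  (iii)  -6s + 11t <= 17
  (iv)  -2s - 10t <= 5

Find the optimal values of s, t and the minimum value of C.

Feasible corners and C = -12s + 2t:
  (-93/71, 59/71) → C = 1234/71
  (-35/24, -5/24) → C = 205/12
  (-225/82, 2/41) → C = 1354/41

s = -35/24, t = -5/24, minimum C = 205/12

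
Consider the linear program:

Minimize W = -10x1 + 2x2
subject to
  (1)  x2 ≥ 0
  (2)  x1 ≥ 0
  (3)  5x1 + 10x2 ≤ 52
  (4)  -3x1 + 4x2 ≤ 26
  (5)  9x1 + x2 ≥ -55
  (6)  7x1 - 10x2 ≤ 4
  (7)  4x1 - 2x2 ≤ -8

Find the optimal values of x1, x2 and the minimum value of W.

x1 = 12/25, x2 = 124/25, minimum W = 128/25

Corner points and W = -10x1 + 2x2:
  (0, 26/5) → W = 52/5
  (0, 4) → W = 8
  (12/25, 124/25) → W = 128/25

The optimum lies where 5x1 + 10x2 = 52 and 4x1 - 2x2 = -8.
Solving simultaneously gives x1 = 12/25, x2 = 124/25.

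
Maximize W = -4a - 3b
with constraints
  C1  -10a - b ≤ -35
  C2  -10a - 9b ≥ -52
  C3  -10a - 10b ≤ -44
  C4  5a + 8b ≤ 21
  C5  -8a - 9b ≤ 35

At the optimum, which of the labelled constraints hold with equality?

Vertices and W = -4a - 3b:
  (62/5, -8) → W = -128/5
  (227/35, -10/7) → W = -758/35
  (71/15, -1/3) → W = -269/15

The maximum is at (71/15, -1/3). Substituting into each constraint, equality holds for C3 and C4; the remaining constraints have slack.

C3 and C4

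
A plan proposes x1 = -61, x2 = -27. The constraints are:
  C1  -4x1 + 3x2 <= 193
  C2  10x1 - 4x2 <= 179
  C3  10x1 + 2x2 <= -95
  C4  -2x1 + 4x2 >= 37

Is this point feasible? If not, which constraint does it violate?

Constraint C4: -2x1 + 4x2 = 14, which is not ≥ 37. All other constraints are satisfied.

not feasible — violates C4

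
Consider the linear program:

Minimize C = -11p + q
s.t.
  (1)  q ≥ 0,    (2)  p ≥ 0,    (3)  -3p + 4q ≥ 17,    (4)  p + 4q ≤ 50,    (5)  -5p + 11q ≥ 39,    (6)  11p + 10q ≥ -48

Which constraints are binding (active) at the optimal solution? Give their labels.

Feasible corners and C = -11p + q:
  (0, 17/4) → C = 17/4
  (0, 25/2) → C = 25/2
  (33/4, 167/16) → C = -1285/16

The minimum is at (33/4, 167/16). Substituting into each constraint, equality holds for (3) and (4); the remaining constraints have slack.

(3) and (4)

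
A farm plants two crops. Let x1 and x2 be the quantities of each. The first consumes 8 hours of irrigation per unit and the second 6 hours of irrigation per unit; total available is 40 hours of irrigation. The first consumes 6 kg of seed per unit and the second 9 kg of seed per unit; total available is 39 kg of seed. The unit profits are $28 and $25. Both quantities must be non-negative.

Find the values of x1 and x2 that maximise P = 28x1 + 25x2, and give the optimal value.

x1 = 7/2, x2 = 2, maximum P = 148

Feasible corners and P = 28x1 + 25x2:
  (0, 0) → P = 0
  (0, 13/3) → P = 325/3
  (5, 0) → P = 140
  (7/2, 2) → P = 148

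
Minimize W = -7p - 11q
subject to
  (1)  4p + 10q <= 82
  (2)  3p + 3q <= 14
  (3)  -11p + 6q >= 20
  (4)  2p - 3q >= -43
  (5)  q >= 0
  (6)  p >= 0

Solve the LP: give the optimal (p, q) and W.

p = 0, q = 14/3, minimum W = -154/3

Vertices and W = -7p - 11q:
  (8/17, 214/51) → W = -2522/51
  (0, 14/3) → W = -154/3
  (0, 10/3) → W = -110/3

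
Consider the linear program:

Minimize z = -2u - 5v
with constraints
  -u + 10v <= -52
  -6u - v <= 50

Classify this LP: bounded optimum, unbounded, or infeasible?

From the feasible point (-448/61, -362/61), moving in the direction (10, 1) keeps every constraint satisfied while z decreases without bound.

unbounded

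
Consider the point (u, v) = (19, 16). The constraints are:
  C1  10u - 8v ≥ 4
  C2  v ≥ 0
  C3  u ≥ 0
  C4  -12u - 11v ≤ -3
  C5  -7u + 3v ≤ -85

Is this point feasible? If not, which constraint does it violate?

feasible

C1: 62 ≥ 4 ✓
C2: 16 ≥ 0 ✓
C3: 19 ≥ 0 ✓
C4: -404 ≤ -3 ✓
C5: -85 ≤ -85 ✓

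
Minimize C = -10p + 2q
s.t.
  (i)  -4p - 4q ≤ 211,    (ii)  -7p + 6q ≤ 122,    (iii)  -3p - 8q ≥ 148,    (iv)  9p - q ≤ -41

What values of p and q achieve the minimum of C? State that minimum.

Extreme points and C = -10p + 2q:
  (-877/26, -989/52) → C = 7781/26
  (-75/8, -347/8) → C = 7
  (-932/37, -335/37) → C = 8650/37
  (-476/75, -403/25) → C = 2342/75

p = -75/8, q = -347/8, minimum C = 7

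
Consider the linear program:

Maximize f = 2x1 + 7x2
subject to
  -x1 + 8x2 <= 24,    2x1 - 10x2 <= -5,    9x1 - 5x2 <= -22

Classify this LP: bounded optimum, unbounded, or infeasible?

Corner points and f = 2x1 + 7x2:
  (-56/67, 194/67) → f = 1246/67
  (-39/16, 1/80) → f = -383/80
The feasible region has finitely many vertices and no improving ray; the maximum is 1246/67 at (-56/67, 194/67).

bounded optimum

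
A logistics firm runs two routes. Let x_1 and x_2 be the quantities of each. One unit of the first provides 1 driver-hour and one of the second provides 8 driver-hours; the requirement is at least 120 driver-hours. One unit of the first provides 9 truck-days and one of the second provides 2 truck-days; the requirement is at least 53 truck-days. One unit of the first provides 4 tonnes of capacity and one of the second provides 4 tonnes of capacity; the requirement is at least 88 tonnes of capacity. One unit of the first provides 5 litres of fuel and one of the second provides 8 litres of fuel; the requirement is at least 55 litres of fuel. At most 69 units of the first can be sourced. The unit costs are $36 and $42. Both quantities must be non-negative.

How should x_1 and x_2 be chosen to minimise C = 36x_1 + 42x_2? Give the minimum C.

Vertices and C = 36x_1 + 42x_2:
  (0, 53/2) → C = 1113
  (8, 14) → C = 876
  (69, 51/8) → C = 11007/4
  (9/7, 145/7) → C = 6414/7
The feasible region is unbounded (it extends along (0, 1)), but C strictly increases along every unbounded feasible direction, so there is no improving ray and the minimum is attained at a vertex.

The optimum lies where x_1 + 8x_2 = 120 and 4x_1 + 4x_2 = 88.
Solving simultaneously gives x_1 = 8, x_2 = 14.

x_1 = 8, x_2 = 14, minimum C = 876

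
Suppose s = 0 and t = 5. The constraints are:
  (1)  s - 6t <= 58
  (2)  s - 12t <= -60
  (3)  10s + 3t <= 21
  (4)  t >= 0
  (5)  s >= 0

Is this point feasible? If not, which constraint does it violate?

(1): -30 ≤ 58 ✓
(2): -60 ≤ -60 ✓
(3): 15 ≤ 21 ✓
(4): 5 ≥ 0 ✓
(5): 0 ≥ 0 ✓

feasible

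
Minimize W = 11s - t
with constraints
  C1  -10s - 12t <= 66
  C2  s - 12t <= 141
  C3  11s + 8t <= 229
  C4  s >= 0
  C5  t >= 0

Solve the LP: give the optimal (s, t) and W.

s = 0, t = 229/8, minimum W = -229/8

The optimum lies where 11s + 8t = 229 and s = 0.
Solving simultaneously gives s = 0, t = 229/8.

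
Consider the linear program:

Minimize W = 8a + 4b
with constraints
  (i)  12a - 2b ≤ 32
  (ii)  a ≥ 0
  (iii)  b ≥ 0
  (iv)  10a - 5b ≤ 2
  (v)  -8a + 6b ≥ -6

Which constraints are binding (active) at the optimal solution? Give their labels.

Vertices and W = 8a + 4b:
  (39/10, 37/5) → W = 304/5
  (0, 0) → W = 0
  (1/5, 0) → W = 8/5
The feasible region is unbounded (it extends along (0, 1), (1, 6)), but W strictly increases along every unbounded feasible direction, so there is no improving ray and the minimum is attained at a vertex.

The minimum is at (0, 0). Substituting into each constraint, equality holds for (ii) and (iii); the remaining constraints have slack.

(ii) and (iii)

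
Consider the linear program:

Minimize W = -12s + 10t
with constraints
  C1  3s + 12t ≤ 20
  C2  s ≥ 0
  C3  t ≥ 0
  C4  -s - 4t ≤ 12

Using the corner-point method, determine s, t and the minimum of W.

Vertices and W = -12s + 10t:
  (0, 5/3) → W = 50/3
  (20/3, 0) → W = -80
  (0, 0) → W = 0

At the optimal vertex, 3s + 12t = 20 and t = 0.
Solving simultaneously gives s = 20/3, t = 0.

s = 20/3, t = 0, minimum W = -80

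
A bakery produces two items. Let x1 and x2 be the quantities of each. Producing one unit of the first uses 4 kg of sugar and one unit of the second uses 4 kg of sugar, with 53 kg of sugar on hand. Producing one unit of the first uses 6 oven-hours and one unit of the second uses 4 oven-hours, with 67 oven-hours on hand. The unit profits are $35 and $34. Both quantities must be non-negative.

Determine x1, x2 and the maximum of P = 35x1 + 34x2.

Vertices and P = 35x1 + 34x2:
  (0, 0) → P = 0
  (0, 53/4) → P = 901/2
  (67/6, 0) → P = 2345/6
  (7, 25/4) → P = 915/2

x1 = 7, x2 = 25/4, maximum P = 915/2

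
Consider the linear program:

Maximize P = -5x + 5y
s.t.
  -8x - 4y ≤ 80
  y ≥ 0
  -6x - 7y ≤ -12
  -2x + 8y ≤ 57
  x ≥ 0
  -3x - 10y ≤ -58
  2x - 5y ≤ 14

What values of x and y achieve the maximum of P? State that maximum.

The optimum lies where -2x + 8y = 57 and x = 0.
Solving simultaneously gives x = 0, y = 57/8.

x = 0, y = 57/8, maximum P = 285/8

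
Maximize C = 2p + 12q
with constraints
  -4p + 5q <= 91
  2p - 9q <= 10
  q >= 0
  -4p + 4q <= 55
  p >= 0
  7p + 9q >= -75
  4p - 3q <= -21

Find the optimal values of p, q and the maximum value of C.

p = 81/4, q = 34, maximum C = 897/2

The optimum lies where -4p + 4q = 55 and 4p - 3q = -21.
Solving simultaneously gives p = 81/4, q = 34.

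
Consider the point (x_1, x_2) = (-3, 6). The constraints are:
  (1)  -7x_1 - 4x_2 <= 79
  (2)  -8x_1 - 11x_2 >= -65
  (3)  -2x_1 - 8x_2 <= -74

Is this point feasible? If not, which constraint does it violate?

not feasible — violates (3)

Constraint (3): -2x_1 - 8x_2 = -42, which is not ≤ -74. All other constraints are satisfied.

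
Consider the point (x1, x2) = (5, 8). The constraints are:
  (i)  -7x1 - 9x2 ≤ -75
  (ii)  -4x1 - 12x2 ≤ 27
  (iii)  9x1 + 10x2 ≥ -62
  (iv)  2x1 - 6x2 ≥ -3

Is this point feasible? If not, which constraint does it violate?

not feasible — violates (iv)

Constraint (iv): 2x1 - 6x2 = -38, which is not ≥ -3. All other constraints are satisfied.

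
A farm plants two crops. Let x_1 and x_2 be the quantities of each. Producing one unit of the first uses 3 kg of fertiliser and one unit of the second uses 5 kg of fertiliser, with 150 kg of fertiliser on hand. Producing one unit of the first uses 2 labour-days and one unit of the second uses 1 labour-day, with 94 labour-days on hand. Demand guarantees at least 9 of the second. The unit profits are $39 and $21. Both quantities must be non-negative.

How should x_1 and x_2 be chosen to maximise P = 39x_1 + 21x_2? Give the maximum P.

Vertices and P = 39x_1 + 21x_2:
  (0, 30) → P = 630
  (0, 9) → P = 189
  (35, 9) → P = 1554

At the optimal vertex, 3x_1 + 5x_2 = 150 and x_2 = 9.
Solving simultaneously gives x_1 = 35, x_2 = 9.

x_1 = 35, x_2 = 9, maximum P = 1554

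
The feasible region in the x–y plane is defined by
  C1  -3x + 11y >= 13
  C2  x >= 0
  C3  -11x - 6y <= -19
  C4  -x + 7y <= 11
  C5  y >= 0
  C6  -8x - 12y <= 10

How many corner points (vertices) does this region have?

3

Pairwise boundary intersections that survive every other constraint:
  (131/139, 200/139)
  (3, 2)
  (67/83, 140/83)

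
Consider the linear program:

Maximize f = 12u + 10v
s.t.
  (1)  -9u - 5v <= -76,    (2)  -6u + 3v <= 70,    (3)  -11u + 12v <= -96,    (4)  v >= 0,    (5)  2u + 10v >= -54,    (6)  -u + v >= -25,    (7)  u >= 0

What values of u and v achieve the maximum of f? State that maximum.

Corner points and f = 12u + 10v:
  (96/11, 0) → f = 1152/11
  (204, 179) → f = 4238
  (25, 0) → f = 300

u = 204, v = 179, maximum f = 4238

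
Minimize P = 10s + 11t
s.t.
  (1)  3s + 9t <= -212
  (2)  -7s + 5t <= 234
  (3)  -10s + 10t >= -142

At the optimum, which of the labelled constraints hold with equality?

Feasible corners and P = 10s + 11t:
  (-1583/39, -391/39) → P = -20131/39
  (-421/60, -1273/60) → P = -6071/20
  (-305/2, -1667/10) → P = -33587/10

The minimum is at (-305/2, -1667/10). Substituting into each constraint, equality holds for (2) and (3); the remaining constraints have slack.

(2) and (3)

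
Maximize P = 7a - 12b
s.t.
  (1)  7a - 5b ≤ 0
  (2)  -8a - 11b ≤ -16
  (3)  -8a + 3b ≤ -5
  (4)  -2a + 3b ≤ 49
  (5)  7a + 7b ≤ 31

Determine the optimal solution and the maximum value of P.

Corner points and P = 7a - 12b:
  (25/19, 35/19) → P = -245/19
  (155/84, 31/12) → P = -217/12
  (128/77, 213/77) → P = -1660/77

At the optimal vertex, 7a - 5b = 0 and -8a + 3b = -5.
Solving simultaneously gives a = 25/19, b = 35/19.

a = 25/19, b = 35/19, maximum P = -245/19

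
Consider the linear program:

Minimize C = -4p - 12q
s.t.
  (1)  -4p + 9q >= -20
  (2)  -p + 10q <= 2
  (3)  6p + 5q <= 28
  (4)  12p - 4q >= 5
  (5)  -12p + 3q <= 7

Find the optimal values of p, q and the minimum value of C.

p = 54/13, q = 8/13, minimum C = -24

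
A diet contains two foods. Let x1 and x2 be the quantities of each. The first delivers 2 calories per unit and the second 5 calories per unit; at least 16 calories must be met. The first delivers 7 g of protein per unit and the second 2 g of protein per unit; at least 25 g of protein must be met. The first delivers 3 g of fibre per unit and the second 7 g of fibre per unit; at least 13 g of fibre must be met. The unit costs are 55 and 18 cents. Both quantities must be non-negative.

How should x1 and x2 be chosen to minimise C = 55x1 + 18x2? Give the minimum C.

x1 = 3, x2 = 2, minimum C = 201

Feasible corners and C = 55x1 + 18x2:
  (0, 25/2) → C = 225
  (8, 0) → C = 440
  (3, 2) → C = 201
The feasible region is unbounded (it extends along (0, 1), (1, 0)), but C strictly increases along every unbounded feasible direction, so there is no improving ray and the minimum is attained at a vertex.

The optimum lies where 2x1 + 5x2 = 16 and 7x1 + 2x2 = 25.
Solving simultaneously gives x1 = 3, x2 = 2.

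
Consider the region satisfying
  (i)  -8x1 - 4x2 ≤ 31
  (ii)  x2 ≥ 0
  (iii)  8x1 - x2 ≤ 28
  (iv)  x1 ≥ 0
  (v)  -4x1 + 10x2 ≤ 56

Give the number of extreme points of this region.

The feasible vertices (each the meet of two boundaries and inside every other half-plane) are:
  (7/2, 0)
  (0, 0)
  (84/19, 140/19)
  (0, 28/5)

4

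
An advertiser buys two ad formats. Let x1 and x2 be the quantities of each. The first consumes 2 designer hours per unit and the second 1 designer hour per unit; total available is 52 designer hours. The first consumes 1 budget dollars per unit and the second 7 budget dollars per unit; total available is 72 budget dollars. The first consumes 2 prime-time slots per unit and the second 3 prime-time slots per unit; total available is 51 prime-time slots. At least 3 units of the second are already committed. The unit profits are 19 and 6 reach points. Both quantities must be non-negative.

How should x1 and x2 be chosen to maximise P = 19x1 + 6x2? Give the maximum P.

Corner points and P = 19x1 + 6x2:
  (0, 72/7) → P = 432/7
  (0, 3) → P = 18
  (141/11, 93/11) → P = 3237/11
  (21, 3) → P = 417

The optimum lies where 2x1 + 3x2 = 51 and x2 = 3.
Solving simultaneously gives x1 = 21, x2 = 3.

x1 = 21, x2 = 3, maximum P = 417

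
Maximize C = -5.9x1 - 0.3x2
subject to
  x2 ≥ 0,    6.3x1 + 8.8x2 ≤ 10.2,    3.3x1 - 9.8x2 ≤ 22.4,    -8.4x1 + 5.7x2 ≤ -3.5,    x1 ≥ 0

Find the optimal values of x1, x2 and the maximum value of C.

x1 = 5/12, x2 = 0, maximum C = -59/24

Extreme points and C = -5.9x1 - 0.3x2:
  (34/21, 0) → C = -1003/105
  (5/12, 0) → C = -59/24
  (8894/10983, 303/523) → C = -108767/21966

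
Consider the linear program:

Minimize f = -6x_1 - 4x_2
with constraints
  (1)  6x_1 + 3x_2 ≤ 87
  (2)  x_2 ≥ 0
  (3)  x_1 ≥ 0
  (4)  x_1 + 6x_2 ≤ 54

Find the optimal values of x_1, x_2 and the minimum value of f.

x_1 = 120/11, x_2 = 79/11, minimum f = -1036/11

Vertices and f = -6x_1 - 4x_2:
  (29/2, 0) → f = -87
  (120/11, 79/11) → f = -1036/11
  (0, 0) → f = 0
  (0, 9) → f = -36

The binding constraints are 6x_1 + 3x_2 = 87 and x_1 + 6x_2 = 54.
Solving simultaneously gives x_1 = 120/11, x_2 = 79/11.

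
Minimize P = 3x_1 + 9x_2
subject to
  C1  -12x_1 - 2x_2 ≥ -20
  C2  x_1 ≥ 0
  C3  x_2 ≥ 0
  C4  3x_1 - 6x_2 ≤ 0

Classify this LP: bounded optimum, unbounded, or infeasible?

Vertices and P = 3x_1 + 9x_2:
  (0, 10) → P = 90
  (20/13, 10/13) → P = 150/13
  (0, 0) → P = 0
The feasible region has finitely many vertices and no improving ray; the minimum is 0 at (0, 0).

bounded optimum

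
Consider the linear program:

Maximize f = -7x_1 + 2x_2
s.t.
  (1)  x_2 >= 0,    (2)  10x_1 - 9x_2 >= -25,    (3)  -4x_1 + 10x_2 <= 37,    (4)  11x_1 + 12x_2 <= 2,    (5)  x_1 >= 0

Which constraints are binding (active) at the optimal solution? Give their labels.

Corner points and f = -7x_1 + 2x_2:
  (2/11, 0) → f = -14/11
  (0, 0) → f = 0
  (0, 1/6) → f = 1/3

The maximum is at (0, 1/6). Substituting into each constraint, equality holds for (4) and (5); the remaining constraints have slack.

(4) and (5)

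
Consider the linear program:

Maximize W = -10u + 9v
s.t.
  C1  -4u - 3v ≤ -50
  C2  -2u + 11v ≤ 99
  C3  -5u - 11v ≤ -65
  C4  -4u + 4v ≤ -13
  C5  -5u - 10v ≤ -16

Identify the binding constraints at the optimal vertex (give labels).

C1 and C4

Feasible corners and W = -10u + 9v:
  (355/29, 10/29) → W = -3460/29
  (239/28, 37/7) → W = -529/14
  (539/36, 211/18) → W = -398/9
The feasible region is unbounded (it extends along (11, 2), (11, -5)), but W strictly decreases along every unbounded feasible direction, so there is no improving ray and the maximum is attained at a vertex.

The maximum is at (239/28, 37/7). Substituting into each constraint, equality holds for C1 and C4; the remaining constraints have slack.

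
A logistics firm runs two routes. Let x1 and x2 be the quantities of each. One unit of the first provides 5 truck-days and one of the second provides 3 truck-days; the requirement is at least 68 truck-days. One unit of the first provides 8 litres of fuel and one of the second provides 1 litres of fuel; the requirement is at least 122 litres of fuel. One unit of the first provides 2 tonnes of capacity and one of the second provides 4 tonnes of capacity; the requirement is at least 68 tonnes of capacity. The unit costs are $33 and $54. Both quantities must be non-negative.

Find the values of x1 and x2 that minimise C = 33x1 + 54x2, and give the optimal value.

x1 = 14, x2 = 10, minimum C = 1002

Vertices and C = 33x1 + 54x2:
  (0, 122) → C = 6588
  (34, 0) → C = 1122
  (14, 10) → C = 1002
The feasible region is unbounded (it extends along (0, 1), (1, 0)), but C strictly increases along every unbounded feasible direction, so there is no improving ray and the minimum is attained at a vertex.

The optimum lies where 8x1 + x2 = 122 and 2x1 + 4x2 = 68.
Solving simultaneously gives x1 = 14, x2 = 10.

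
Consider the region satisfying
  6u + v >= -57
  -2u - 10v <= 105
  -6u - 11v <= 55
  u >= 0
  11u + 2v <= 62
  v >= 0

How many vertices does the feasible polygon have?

The feasible vertices (each the meet of two boundaries and inside every other half-plane) are:
  (0, 31)
  (0, 0)
  (62/11, 0)

3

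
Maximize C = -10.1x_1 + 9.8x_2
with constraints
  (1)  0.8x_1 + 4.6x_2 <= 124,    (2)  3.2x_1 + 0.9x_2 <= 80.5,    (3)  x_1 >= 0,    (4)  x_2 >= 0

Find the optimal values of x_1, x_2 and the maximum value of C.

x_1 = 0, x_2 = 620/23, maximum C = 6076/23

At the optimal vertex, 0.8x_1 + 4.6x_2 = 124 and x_1 = 0.
Solving simultaneously gives x_1 = 0, x_2 = 620/23.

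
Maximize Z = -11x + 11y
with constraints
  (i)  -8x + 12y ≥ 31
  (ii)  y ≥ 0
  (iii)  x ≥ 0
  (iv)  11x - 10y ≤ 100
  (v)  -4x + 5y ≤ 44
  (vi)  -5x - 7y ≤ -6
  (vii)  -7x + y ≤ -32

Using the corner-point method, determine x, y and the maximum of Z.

Corner points and Z = -11x + 11y:
  (755/26, 1141/52) → Z = -4059/52
  (415/76, 473/76) → Z = 319/38
  (188/3, 884/15) → Z = -616/15
  (204/31, 436/31) → Z = 2552/31

The binding constraints are -4x + 5y = 44 and -7x + y = -32.
Solving simultaneously gives x = 204/31, y = 436/31.

x = 204/31, y = 436/31, maximum Z = 2552/31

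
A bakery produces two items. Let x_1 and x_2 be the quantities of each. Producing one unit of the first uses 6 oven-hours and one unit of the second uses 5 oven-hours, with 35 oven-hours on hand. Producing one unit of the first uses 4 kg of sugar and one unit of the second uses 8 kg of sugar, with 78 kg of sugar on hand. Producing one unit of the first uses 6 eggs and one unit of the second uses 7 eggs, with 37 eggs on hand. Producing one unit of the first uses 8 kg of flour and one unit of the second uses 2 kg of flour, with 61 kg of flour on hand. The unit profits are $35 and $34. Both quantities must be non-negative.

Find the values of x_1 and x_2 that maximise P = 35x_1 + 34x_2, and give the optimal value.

x_1 = 5, x_2 = 1, maximum P = 209

Extreme points and P = 35x_1 + 34x_2:
  (0, 0) → P = 0
  (0, 37/7) → P = 1258/7
  (35/6, 0) → P = 1225/6
  (5, 1) → P = 209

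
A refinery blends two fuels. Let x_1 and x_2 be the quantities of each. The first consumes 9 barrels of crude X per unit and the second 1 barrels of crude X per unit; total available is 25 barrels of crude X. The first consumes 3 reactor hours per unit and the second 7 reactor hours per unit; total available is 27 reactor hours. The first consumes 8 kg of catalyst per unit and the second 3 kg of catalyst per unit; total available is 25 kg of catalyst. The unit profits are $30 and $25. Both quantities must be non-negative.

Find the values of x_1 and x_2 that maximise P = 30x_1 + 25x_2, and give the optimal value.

Extreme points and P = 30x_1 + 25x_2:
  (0, 0) → P = 0
  (0, 27/7) → P = 675/7
  (25/9, 0) → P = 250/3
  (50/19, 25/19) → P = 2125/19
  (2, 3) → P = 135

The optimum lies where 3x_1 + 7x_2 = 27 and 8x_1 + 3x_2 = 25.
Solving simultaneously gives x_1 = 2, x_2 = 3.

x_1 = 2, x_2 = 3, maximum P = 135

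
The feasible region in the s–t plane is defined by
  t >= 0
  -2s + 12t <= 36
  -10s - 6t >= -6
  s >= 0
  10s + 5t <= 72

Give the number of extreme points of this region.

Of the 10 pairwise boundary intersections, those satisfying every inequality are:
  (3/5, 0)
  (0, 0)
  (0, 1)

3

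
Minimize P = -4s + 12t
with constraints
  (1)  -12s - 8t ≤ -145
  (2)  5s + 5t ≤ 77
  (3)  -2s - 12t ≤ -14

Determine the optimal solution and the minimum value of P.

s = 427/25, t = -42/25, minimum P = -2212/25

Corner points and P = -4s + 12t:
  (109/20, 199/20) → P = 488/5
  (407/32, -61/64) → P = -997/16
  (427/25, -42/25) → P = -2212/25

The optimum lies where 5s + 5t = 77 and -2s - 12t = -14.
Solving simultaneously gives s = 427/25, t = -42/25.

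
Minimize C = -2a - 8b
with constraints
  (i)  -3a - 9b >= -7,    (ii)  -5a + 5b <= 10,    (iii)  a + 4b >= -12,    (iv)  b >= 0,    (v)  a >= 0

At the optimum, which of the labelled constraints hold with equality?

Vertices and C = -2a - 8b:
  (7/3, 0) → C = -14/3
  (0, 7/9) → C = -56/9
  (0, 0) → C = 0

The minimum is at (0, 7/9). Substituting into each constraint, equality holds for (i) and (v); the remaining constraints have slack.

(i) and (v)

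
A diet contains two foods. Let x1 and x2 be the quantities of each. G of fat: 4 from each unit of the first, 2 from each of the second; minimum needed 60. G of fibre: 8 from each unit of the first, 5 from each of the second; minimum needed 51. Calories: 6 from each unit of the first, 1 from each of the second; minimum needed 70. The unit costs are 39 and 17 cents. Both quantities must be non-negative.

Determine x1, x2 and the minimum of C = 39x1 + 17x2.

x1 = 10, x2 = 10, minimum C = 560

Vertices and C = 39x1 + 17x2:
  (0, 70) → C = 1190
  (15, 0) → C = 585
  (10, 10) → C = 560
The feasible region is unbounded (it extends along (0, 1), (1, 0)), but C strictly increases along every unbounded feasible direction, so there is no improving ray and the minimum is attained at a vertex.

The binding constraints are 4x1 + 2x2 = 60 and 6x1 + x2 = 70.
Solving simultaneously gives x1 = 10, x2 = 10.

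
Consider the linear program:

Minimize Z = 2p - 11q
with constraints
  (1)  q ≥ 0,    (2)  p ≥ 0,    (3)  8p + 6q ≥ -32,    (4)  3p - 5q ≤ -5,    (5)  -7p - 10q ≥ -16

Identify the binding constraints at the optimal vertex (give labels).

Extreme points and Z = 2p - 11q:
  (0, 1) → Z = -11
  (0, 8/5) → Z = -88/5
  (6/13, 83/65) → Z = -853/65

The minimum is at (0, 8/5). Substituting into each constraint, equality holds for (2) and (5); the remaining constraints have slack.

(2) and (5)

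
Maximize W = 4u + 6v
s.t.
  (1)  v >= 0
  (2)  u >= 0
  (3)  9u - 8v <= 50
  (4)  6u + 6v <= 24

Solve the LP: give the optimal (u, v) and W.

Vertices and W = 4u + 6v:
  (0, 0) → W = 0
  (4, 0) → W = 16
  (0, 4) → W = 24

The optimum lies where u = 0 and 6u + 6v = 24.
Solving simultaneously gives u = 0, v = 4.

u = 0, v = 4, maximum W = 24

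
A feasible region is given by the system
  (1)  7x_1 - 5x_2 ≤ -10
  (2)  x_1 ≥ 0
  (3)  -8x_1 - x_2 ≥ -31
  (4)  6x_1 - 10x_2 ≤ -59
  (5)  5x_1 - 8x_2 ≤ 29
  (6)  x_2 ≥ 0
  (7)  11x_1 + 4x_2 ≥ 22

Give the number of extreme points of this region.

Of the 21 pairwise boundary intersections, those satisfying every inequality are:
  (0, 31)
  (0, 59/10)
  (251/86, 329/43)

3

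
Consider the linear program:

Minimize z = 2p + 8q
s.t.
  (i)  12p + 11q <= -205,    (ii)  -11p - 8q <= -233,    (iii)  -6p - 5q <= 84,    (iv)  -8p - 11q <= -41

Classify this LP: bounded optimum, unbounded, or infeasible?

The boundaries 12p + 11q = -205 and -11p - 8q = -233 meet at (4203/25, -5051/25), but that point violates -8p - 11q ≤ -41. Every candidate vertex is excluded by some other constraint, so the feasible region is empty.

infeasible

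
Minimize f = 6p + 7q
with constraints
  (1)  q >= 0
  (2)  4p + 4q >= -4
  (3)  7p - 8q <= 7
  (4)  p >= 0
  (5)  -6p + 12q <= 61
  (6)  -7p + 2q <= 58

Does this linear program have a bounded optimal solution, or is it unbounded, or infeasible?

Extreme points and f = 6p + 7q:
  (1, 0) → f = 6
  (0, 0) → f = 0
  (143/9, 469/36) → f = 6715/36
  (0, 61/12) → f = 427/12
The feasible region has finitely many vertices and no improving ray; the minimum is 0 at (0, 0).

bounded optimum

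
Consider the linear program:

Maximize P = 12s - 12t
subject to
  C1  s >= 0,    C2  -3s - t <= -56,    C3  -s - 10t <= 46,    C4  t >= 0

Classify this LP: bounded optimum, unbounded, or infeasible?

unbounded

From the feasible point (0, 56), moving in the direction (1, 0) keeps every constraint satisfied while P increases without bound.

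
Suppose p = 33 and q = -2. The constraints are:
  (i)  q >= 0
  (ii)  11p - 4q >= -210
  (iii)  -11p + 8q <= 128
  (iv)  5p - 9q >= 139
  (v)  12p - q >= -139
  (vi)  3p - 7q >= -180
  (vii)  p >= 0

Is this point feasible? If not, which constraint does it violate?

Constraint (i): q = -2, which is not ≥ 0. All other constraints are satisfied.

not feasible — violates (i)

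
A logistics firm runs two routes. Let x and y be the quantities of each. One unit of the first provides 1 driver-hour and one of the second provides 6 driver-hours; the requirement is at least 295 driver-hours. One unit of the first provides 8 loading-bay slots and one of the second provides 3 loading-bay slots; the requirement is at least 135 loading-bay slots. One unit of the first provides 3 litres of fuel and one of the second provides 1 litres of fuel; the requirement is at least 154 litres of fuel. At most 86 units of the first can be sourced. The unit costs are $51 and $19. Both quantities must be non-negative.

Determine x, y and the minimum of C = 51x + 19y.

Extreme points and C = 51x + 19y:
  (0, 154) → C = 2926
  (37, 43) → C = 2704
  (86, 209/6) → C = 30287/6
The feasible region is unbounded (it extends along (0, 1)), but C strictly increases along every unbounded feasible direction, so there is no improving ray and the minimum is attained at a vertex.

The binding constraints are x + 6y = 295 and 3x + y = 154.
Solving simultaneously gives x = 37, y = 43.

x = 37, y = 43, minimum C = 2704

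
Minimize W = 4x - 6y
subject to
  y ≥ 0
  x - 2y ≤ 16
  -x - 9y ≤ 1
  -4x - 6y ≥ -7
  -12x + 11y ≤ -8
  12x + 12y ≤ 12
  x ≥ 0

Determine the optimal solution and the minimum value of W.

Vertices and W = 4x - 6y:
  (2/3, 0) → W = 8/3
  (1, 0) → W = 4
  (19/23, 4/23) → W = 52/23

x = 19/23, y = 4/23, minimum W = 52/23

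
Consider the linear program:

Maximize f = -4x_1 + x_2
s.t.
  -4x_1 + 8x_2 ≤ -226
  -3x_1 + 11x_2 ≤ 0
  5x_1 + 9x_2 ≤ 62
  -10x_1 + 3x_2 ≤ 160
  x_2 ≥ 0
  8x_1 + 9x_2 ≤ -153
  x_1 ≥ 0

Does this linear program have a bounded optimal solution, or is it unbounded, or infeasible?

The boundaries -4x_1 + 8x_2 = -226 and 8x_1 + 9x_2 = -153 meet at (81/10, -121/5), but that point violates x_2 ≥ 0. Every candidate vertex is excluded by some other constraint, so the feasible region is empty.

infeasible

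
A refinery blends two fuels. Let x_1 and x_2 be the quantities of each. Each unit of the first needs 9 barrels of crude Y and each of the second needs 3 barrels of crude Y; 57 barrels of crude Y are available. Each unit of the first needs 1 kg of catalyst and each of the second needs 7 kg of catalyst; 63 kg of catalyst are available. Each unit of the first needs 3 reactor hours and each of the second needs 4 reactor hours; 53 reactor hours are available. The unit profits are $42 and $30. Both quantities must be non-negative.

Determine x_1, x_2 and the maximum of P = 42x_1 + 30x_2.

x_1 = 7/2, x_2 = 17/2, maximum P = 402

The optimum lies where 9x_1 + 3x_2 = 57 and x_1 + 7x_2 = 63.
Solving simultaneously gives x_1 = 7/2, x_2 = 17/2.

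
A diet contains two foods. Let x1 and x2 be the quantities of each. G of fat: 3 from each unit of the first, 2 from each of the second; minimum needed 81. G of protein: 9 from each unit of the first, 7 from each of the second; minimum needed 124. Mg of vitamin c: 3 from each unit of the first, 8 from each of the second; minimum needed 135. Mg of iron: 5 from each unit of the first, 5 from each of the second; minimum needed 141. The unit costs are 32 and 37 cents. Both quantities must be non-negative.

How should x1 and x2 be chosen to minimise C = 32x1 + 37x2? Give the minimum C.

x1 = 21, x2 = 9, minimum C = 1005

Corner points and C = 32x1 + 37x2:
  (0, 81/2) → C = 2997/2
  (45, 0) → C = 1440
  (21, 9) → C = 1005
The feasible region is unbounded (it extends along (0, 1), (1, 0)), but C strictly increases along every unbounded feasible direction, so there is no improving ray and the minimum is attained at a vertex.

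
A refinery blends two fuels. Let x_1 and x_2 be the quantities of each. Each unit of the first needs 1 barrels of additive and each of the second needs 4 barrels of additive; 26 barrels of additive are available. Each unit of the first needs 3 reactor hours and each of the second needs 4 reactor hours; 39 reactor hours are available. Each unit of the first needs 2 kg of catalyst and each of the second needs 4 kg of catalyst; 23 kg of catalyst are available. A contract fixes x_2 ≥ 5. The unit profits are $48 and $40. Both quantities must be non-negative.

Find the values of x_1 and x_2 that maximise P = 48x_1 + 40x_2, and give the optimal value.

Feasible corners and P = 48x_1 + 40x_2:
  (0, 23/4) → P = 230
  (0, 5) → P = 200
  (3/2, 5) → P = 272

At the optimal vertex, 2x_1 + 4x_2 = 23 and x_2 = 5.
Solving simultaneously gives x_1 = 3/2, x_2 = 5.

x_1 = 3/2, x_2 = 5, maximum P = 272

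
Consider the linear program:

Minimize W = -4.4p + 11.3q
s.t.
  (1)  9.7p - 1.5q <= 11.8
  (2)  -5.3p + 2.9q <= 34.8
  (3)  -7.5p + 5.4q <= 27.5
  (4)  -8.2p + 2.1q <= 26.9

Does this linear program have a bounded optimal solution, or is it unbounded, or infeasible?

From the feasible point (3499/1371, 35525/4113), moving in the direction (-1.5, -9.7) keeps every constraint satisfied while W decreases without bound.

unbounded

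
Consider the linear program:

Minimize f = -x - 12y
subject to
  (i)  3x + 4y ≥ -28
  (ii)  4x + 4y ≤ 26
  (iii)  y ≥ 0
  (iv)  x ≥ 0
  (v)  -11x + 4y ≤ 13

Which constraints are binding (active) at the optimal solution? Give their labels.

Feasible corners and f = -x - 12y:
  (13/2, 0) → f = -13/2
  (13/15, 169/30) → f = -1027/15
  (0, 0) → f = 0
  (0, 13/4) → f = -39

The minimum is at (13/15, 169/30). Substituting into each constraint, equality holds for (ii) and (v); the remaining constraints have slack.

(ii) and (v)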